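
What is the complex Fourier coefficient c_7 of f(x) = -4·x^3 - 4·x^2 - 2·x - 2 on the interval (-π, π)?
Compute the real Fourier coefficients first: a_7 = 16/49, b_7 = -8·π^2/7 - 148/343.
Then c_7 = (a_7 − i·b_7)/2 = 8/49 + 74·i/343 + 4·i·π^2/7.

Final answer: 8/49 + 74·i/343 + 4·i·π^2/7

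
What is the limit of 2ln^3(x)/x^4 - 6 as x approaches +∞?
The quotient is an ∞/∞ indeterminate form as x → +∞.
The polynomial denominator x^4 dominates the logarithmic numerator (any positive power of x ≫ ln^3(x) as x → ∞), so the quotient → 0.
Adding the constant: 0 - 6 = -6. Limit = -6.

Final answer: -6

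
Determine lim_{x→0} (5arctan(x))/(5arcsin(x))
Both numerator and denominator → 0 as x → 0; this is a 0/0 indeterminate form.
Expand each to leading order near x = 0: numerator ~ 5·x, denominator ~ 5·x.
The limit of the ratio is 1.

Final answer: 1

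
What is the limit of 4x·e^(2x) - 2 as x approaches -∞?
The product is a 0·∞ indeterminate form at x → -∞.
Rewrite the product as 4x / e^(-2x) (an ∞/∞ form) and apply L'Hôpital, or use the standard hierarchy e^(2|x|) ≫ |x| as x → -∞.
The indeterminate product → 0, so the limit = -2.

Final answer: -2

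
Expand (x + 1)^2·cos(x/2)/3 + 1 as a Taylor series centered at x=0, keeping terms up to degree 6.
119·x^6/138240 + x^5/576 - 47·x^4/1152 - x^3/12 + 7·x^2/24 + 2·x/3 + 4/3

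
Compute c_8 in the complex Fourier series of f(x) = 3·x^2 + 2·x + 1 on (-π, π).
Compute the real Fourier coefficients first: a_8 = 3/16, b_8 = -1/2.
Then c_8 = (a_8 − i·b_8)/2 = 3/32 + i/4.

Final answer: 3/32 + i/4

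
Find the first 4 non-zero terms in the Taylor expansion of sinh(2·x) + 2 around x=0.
4·x^5/15 + 4·x^3/3 + 2·x + 2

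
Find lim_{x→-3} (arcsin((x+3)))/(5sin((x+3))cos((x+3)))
Both numerator and denominator → 0 as x → -3; this is a 0/0 indeterminate form.
Expand each to leading order near x = -3: numerator ~ (x + 3), denominator ~ 5·(x + 3).
The limit of the ratio is 1/5.

Final answer: 1/5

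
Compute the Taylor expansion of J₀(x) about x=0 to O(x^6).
x^4/64 - x^2/4 + 1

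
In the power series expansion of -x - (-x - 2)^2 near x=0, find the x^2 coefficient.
Expand to order 2: -x - (-x - 2)^2 = -x^2 - 5·x - 4 + O(x^3).
The coefficient of x^2 is -1.

Final answer: -1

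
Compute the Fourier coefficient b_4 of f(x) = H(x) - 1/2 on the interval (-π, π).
b_4 = (1/π) ∫_{-π}^{π} f(x)·sin(4x) dx.
Evaluate the integral (use parity and integration by parts as needed): b_4 = 0.

Final answer: 0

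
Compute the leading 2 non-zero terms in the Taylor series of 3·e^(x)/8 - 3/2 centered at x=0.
3·x/8 - 9/8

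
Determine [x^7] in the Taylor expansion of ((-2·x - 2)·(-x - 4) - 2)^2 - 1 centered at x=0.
Expand to order 7: ((-2·x - 2)·(-x - 4) - 2)^2 - 1 = 4·x^4 + 40·x^3 + 124·x^2 + 120·x + 35 + O(x^8).
The coefficient of x^7 is 0.

Final answer: 0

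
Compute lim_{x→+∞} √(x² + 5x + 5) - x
This is an ∞ − ∞ indeterminate form.
Multiply and divide by the conjugate √(x²+5x + 5) + x; the x² terms cancel, leaving (5x + 5)/(√(x²+5x + 5)+x) → 5/2.
Limit = 5/2.

Final answer: 5/2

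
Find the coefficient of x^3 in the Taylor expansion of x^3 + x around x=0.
Expand to order 3: x^3 + x = x^3 + x + O(x^4).
The coefficient of x^3 is 1.

Final answer: 1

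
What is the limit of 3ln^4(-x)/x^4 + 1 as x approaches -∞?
The quotient is an ∞/∞ indeterminate form as x → -∞.
Compare growth rates of the dominant terms (exponentials ≫ polynomials ≫ logarithms), or apply L'Hôpital's rule; the quotient → 0.
Adding the constant: 0 + 1 = 1. Limit = 1.

Final answer: 1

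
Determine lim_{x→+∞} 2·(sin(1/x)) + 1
Evaluate the dominant behaviour as x → +∞; each term tends to a finite value or vanishes.
Limit = 1.

Final answer: 1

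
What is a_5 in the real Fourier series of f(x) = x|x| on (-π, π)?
a_5 = (1/π) ∫_{-π}^{π} f(x)·cos(5x) dx.
Evaluate the integral (use parity and integration by parts as needed): a_5 = 0.

Final answer: 0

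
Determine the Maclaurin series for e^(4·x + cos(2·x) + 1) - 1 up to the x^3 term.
8·x^3·e^(2)/3 + 6·x^2·e^(2) + 4·x·e^(2) - 1 + e^(2)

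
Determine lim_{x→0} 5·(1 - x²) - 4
Direct substitution at x = 0 gives 1.

Final answer: 1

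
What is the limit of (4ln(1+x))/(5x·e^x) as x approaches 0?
Both numerator and denominator → 0 as x → 0; this is a 0/0 indeterminate form.
Expand each to leading order near x = 0: numerator ~ 4·x, denominator ~ 5·x.
The limit of the ratio is 4/5.

Final answer: 4/5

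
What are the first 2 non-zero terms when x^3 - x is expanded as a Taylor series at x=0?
x^3 - x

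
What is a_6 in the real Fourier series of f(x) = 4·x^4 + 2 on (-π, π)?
a_6 = (1/π) ∫_{-π}^{π} f(x)·cos(6x) dx.
Evaluate the integral (use parity and integration by parts as needed): a_6 = -4/27 + 8·π^2/9.

Final answer: -4/27 + 8·π^2/9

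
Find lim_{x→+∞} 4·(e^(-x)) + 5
Evaluate the dominant behaviour as x → +∞; each term tends to a finite value or vanishes.
Limit = 5.

Final answer: 5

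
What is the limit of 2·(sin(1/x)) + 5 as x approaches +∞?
Evaluate the dominant behaviour as x → +∞; each term tends to a finite value or vanishes.
Limit = 5.

Final answer: 5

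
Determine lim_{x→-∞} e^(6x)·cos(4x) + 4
Evaluate the dominant behaviour as x → -∞; each term tends to a finite value or vanishes.
Limit = 4.

Final answer: 4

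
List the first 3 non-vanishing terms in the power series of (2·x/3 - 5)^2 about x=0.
4·x^2/9 - 20·x/3 + 25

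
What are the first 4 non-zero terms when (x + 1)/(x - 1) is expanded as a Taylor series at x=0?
-2·x^3 - 2·x^2 - 2·x - 1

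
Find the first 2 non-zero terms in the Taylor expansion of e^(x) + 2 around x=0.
x + 3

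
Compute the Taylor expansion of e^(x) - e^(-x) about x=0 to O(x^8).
x^7/2520 + x^5/60 + x^3/3 + 2·x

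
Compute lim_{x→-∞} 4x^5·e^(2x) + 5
The product is a 0·∞ indeterminate form at x → -∞.
Rewrite the product as 4x^5 / e^(-2x) (an ∞/∞ form) and apply L'Hôpital, or use the standard hierarchy e^(2|x|) ≫ |x^5| as x → -∞.
The indeterminate product → 0, so the limit = 5.

Final answer: 5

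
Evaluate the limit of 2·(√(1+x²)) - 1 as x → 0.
Direct substitution at x = 0 gives 1.

Final answer: 1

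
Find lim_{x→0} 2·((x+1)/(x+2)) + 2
Direct substitution at x = 0 gives 3.

Final answer: 3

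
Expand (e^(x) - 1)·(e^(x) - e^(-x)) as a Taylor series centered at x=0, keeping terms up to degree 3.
x^3 + 2·x^2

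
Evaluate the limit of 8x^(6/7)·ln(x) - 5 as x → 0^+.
The product is a 0·∞ indeterminate form at x → 0⁺.
Rewrite the product as 8·ln(x) / x^(-6/7) and apply L'Hôpital, or use the standard hierarchy x^(-6/7) ≫ |ln x| as x → 0⁺.
The indeterminate product → 0, so the limit = -5.

Final answer: -5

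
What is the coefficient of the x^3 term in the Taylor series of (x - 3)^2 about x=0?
Expand to order 3: (x - 3)^2 = x^2 - 6·x + 9 + O(x^4).
The coefficient of x^3 is 0.

Final answer: 0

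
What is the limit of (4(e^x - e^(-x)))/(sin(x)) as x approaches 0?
Both numerator and denominator → 0 as x → 0; this is a 0/0 indeterminate form.
Expand each to leading order near x = 0: numerator ~ 8·x, denominator ~ x.
The limit of the ratio is 8.

Final answer: 8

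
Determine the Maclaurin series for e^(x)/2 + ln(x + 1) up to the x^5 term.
49·x^5/240 - 11·x^4/48 + 5·x^3/12 - x^2/4 + 3·x/2 + 1/2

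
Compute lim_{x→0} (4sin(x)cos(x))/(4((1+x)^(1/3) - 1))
Both numerator and denominator → 0 as x → 0; this is a 0/0 indeterminate form.
Expand each to leading order near x = 0: numerator ~ 4·x, denominator ~ 4·x/3.
The limit of the ratio is 3.

Final answer: 3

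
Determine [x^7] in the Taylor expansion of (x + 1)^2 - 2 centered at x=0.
Expand to order 7: (x + 1)^2 - 2 = x^2 + 2·x - 1 + O(x^8).
The coefficient of x^7 is 0.

Final answer: 0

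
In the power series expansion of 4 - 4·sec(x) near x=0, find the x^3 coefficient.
Expand to order 3: 4 - 4·sec(x) = -2·x^2 + O(x^4).
The coefficient of x^3 is 0.

Final answer: 0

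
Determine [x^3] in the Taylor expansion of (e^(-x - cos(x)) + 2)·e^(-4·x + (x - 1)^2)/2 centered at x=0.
Expand to order 3: (e^(-x - cos(x)) + 2)·e^(-4·x + (x - 1)^2)/2 = x^3·(-42·e - 203/6) + x^2·(13 + 19·e) + x·(-6·e - 7/2) + 1/2 + e + O(x^4).
The coefficient of x^3 is -42·e - 203/6.

Final answer: -42·e - 203/6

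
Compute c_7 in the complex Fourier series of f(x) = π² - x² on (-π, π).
Compute the real Fourier coefficients first: a_7 = 4/49, b_7 = 0.
Then c_7 = (a_7 − i·b_7)/2 = 2/49.

Final answer: 2/49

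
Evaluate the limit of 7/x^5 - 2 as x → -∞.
Evaluate the dominant behaviour as x → -∞; each term tends to a finite value or vanishes.
Limit = -2.

Final answer: -2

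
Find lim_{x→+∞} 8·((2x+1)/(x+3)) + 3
Evaluate the dominant behaviour as x → +∞; each term tends to a finite value or vanishes.
Limit = 19.

Final answer: 19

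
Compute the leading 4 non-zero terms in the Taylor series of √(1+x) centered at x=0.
x^3/16 - x^2/8 + x/2 + 1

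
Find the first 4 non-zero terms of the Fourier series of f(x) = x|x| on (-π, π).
(-8 + 2·π^2)·sin(x)/π - π·sin(2·x) + (-8 + 18·π^2)·sin(3·x)/(27·π) - π·sin(4·x)/2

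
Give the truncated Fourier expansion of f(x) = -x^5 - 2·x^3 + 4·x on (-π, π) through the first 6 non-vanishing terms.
(-208 - 2·π^4 + 36·π^2)·sin(x) + (-3·π^2 + 1/2 + π^4)·sin(2·x) + (-2·π^4/3 + 4·π^2/27 + 208/81)·sin(3·x) + (-137/64 + 3·π^2/8 + π^4/2)·sin(4·x) + (-2·π^4/5 - 12·π^2/25 + 1072/625)·sin(5·x) + (-229/162 + 13·π^2/27 + π^4/3)·sin(6·x)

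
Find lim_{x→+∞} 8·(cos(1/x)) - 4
Evaluate the dominant behaviour as x → +∞; each term tends to a finite value or vanishes.
Limit = 4.

Final answer: 4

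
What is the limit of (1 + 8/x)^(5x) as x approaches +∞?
As x → +∞: write (1 + 8/x)^(5x) = ((1 + 8/x)^x)^5 → (e^8)^5 = e^40.
Limit = e^(40).

Final answer: e^(40)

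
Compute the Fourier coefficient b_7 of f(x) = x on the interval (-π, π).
b_7 = (1/π) ∫_{-π}^{π} f(x)·sin(7x) dx.
Evaluate the integral (use parity and integration by parts as needed): b_7 = 2/7.

Final answer: 2/7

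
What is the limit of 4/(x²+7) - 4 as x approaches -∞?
Evaluate the dominant behaviour as x → -∞; each term tends to a finite value or vanishes.
Limit = -4.

Final answer: -4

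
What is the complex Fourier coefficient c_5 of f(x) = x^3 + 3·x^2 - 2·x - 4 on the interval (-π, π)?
Compute the real Fourier coefficients first: a_5 = -12/25, b_5 = -112/125 + 2·π^2/5.
Then c_5 = (a_5 − i·b_5)/2 = -6/25 - i·π^2/5 + 56·i/125.

Final answer: -6/25 - i·π^2/5 + 56·i/125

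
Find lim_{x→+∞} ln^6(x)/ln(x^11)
This is an ∞/∞ indeterminate form as x → +∞.
Write ln(x^11) = 11·ln(x), reducing the quotient to ln^5(x)/11 → ∞.
Limit = ∞.

Final answer: ∞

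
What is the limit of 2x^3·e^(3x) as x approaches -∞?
This is a 0·∞ indeterminate form at x → -∞.
Rewrite the product as 2x^3 / e^(-3x) (an ∞/∞ form) and apply L'Hôpital, or use the standard hierarchy e^(3|x|) ≫ |x^3| as x → -∞.
The indeterminate product → 0, so the limit = 0.

Final answer: 0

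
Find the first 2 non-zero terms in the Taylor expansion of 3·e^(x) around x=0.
3·x + 3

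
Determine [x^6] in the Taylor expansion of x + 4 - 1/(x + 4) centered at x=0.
Expand to order 6: x + 4 - 1/(x + 4) = -x^6/16384 + x^5/4096 - x^4/1024 + x^3/256 - x^2/64 + 17·x/16 + 15/4 + O(x^7).
The coefficient of x^6 is -1/16384.

Final answer: -1/16384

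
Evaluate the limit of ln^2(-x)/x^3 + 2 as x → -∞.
The quotient is an ∞/∞ indeterminate form as x → -∞.
Compare growth rates of the dominant terms (exponentials ≫ polynomials ≫ logarithms), or apply L'Hôpital's rule; the quotient → 0.
Adding the constant: 0 + 2 = 2. Limit = 2.

Final answer: 2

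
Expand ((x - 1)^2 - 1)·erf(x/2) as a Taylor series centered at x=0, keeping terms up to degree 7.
x^7/(160·√(π)) - x^6/(80·√(π)) - x^5/(12·√(π)) + x^4/(6·√(π)) + x^3/√(π) - 2·x^2/√(π)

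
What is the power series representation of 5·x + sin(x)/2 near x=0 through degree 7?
-x^7/10080 + x^5/240 - x^3/12 + 11·x/2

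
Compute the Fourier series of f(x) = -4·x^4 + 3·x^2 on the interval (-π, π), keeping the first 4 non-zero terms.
(-204 + 32·π^2)·cos(x) + (15 - 8·π^2)·cos(2·x) + (-100/27 + 32·π^2/9)·cos(3·x) - 4·π^4/5 + π^2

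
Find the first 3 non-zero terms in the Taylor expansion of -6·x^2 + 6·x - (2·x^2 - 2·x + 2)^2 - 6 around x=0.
-18·x^2 + 14·x - 10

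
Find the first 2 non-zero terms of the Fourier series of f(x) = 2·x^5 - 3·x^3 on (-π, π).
(-86·π^2 + 4·π^4 + 516)·sin(x) + (-2·π^4 - 39/2 + 13·π^2)·sin(2·x)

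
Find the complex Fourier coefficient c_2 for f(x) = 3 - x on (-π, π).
Compute the real Fourier coefficients first: a_2 = 0, b_2 = 1.
Then c_2 = (a_2 − i·b_2)/2 = -i/2.

Final answer: -i/2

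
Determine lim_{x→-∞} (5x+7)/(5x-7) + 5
Evaluate the dominant behaviour as x → -∞; each term tends to a finite value or vanishes.
Limit = 6.

Final answer: 6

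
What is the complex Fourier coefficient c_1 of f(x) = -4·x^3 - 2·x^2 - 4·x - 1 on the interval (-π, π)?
Compute the real Fourier coefficients first: a_1 = 8, b_1 = 40 - 8·π^2.
Then c_1 = (a_1 − i·b_1)/2 = 4 - 20·i + 4·i·π^2.

Final answer: 4 - 20·i + 4·i·π^2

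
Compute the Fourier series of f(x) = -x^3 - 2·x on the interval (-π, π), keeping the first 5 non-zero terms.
(8 - 2·π^2)·sin(x) + (1/2 + π^2)·sin(2·x) + (-2·π^2/3 - 8/9)·sin(3·x) + (13/16 + π^2/2)·sin(4·x) + (-2·π^2/5 - 88/125)·sin(5·x)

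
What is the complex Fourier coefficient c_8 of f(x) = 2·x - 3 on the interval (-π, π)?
Compute the real Fourier coefficients first: a_8 = 0, b_8 = -1/2.
Then c_8 = (a_8 − i·b_8)/2 = i/4.

Final answer: i/4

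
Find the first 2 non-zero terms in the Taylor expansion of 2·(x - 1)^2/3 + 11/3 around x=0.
13/3 - 4·x/3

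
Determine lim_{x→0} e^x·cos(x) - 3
Direct substitution at x = 0 gives -2.

Final answer: -2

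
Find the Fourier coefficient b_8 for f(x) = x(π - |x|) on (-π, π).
b_8 = (1/π) ∫_{-π}^{π} f(x)·sin(8x) dx.
Evaluate the integral (use parity and integration by parts as needed): b_8 = 0.

Final answer: 0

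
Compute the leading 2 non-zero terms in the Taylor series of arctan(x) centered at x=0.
-x^3/3 + x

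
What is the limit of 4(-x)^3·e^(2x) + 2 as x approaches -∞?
The product is a 0·∞ indeterminate form at x → -∞.
Rewrite the product as 4(-x)^3 / e^(-2x) (an ∞/∞ form) and apply L'Hôpital, or use the standard hierarchy e^(2|x|) ≫ |(-x)^3| as x → -∞.
The indeterminate product → 0, so the limit = 2.

Final answer: 2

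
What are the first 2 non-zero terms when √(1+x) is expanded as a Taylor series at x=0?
x/2 + 1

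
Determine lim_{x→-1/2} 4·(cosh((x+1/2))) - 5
Direct substitution at x = -1/2 gives -1.

Final answer: -1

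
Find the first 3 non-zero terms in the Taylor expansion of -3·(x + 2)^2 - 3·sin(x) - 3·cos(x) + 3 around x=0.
-3·x^2/2 - 15·x - 12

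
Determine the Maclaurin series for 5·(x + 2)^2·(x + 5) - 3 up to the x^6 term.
5·x^3 + 45·x^2 + 120·x + 97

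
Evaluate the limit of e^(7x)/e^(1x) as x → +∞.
This is an ∞/∞ indeterminate form as x → +∞.
Rewrite e^(7x)/e^(1x) = e^((7−1)x) = e^(6x); the exponent coefficient is 6 > 0 so e^(6x) → ∞.
Limit = ∞.

Final answer: ∞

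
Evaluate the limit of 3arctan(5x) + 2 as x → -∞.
Evaluate the dominant behaviour as x → -∞; each term tends to a finite value or vanishes.
Limit = 2 - 3·π/2.

Final answer: 2 - 3·π/2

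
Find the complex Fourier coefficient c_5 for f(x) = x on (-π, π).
Compute the real Fourier coefficients first: a_5 = 0, b_5 = 2/5.
Then c_5 = (a_5 − i·b_5)/2 = -i/5.

Final answer: -i/5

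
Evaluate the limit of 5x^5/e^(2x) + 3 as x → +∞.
The quotient is an ∞/∞ indeterminate form as x → +∞.
The exponential denominator e^(2x) dominates the polynomial numerator (e^x ≫ x^5 as x → ∞), so the quotient → 0.
Adding the constant: 0 + 3 = 3. Limit = 3.

Final answer: 3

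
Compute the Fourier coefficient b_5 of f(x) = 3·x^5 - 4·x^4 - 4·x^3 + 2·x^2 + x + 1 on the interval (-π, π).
b_5 = (1/π) ∫_{-π}^{π} f(x)·sin(5x) dx.
Evaluate the integral (use parity and integration by parts as needed): b_5 = -64·π^2/25 + 634/625 + 6·π^4/5.

Final answer: -64·π^2/25 + 634/625 + 6·π^4/5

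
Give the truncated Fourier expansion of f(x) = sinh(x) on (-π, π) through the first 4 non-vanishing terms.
sin(x)·sinh(π)/π - 4·sin(2·x)·sinh(π)/(5·π) + 3·sin(3·x)·sinh(π)/(5·π) - 8·sin(4·x)·sinh(π)/(17·π)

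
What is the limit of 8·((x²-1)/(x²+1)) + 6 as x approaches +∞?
Evaluate the dominant behaviour as x → +∞; each term tends to a finite value or vanishes.
Limit = 14.

Final answer: 14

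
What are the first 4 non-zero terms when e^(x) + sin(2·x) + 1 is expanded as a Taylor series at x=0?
-7·x^3/6 + x^2/2 + 3·x + 2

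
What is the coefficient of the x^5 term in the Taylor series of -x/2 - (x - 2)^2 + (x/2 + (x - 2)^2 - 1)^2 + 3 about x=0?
Expand to order 5: -x/2 - (x - 2)^2 + (x/2 + (x - 2)^2 - 1)^2 + 3 = x^4 - 7·x^3 + 69·x^2/4 - 35·x/2 + 8 + O(x^6).
The coefficient of x^5 is 0.

Final answer: 0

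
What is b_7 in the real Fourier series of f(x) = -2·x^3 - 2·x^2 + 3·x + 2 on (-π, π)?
b_7 = (1/π) ∫_{-π}^{π} f(x)·sin(7x) dx.
Evaluate the integral (use parity and integration by parts as needed): b_7 = 318/343 - 4·π^2/7.

Final answer: 318/343 - 4·π^2/7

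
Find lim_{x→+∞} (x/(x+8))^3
As x → +∞: x/(x+8) = 1/(1 + 8/x) → 1, and the 3rd power of a limit-1 base also → 1.
Limit = 1.

Final answer: 1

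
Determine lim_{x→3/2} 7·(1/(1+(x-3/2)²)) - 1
Direct substitution at x = 3/2 gives 6.

Final answer: 6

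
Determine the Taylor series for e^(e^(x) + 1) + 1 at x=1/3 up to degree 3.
1 + e·e^(e^(1/3)) + e^(4/3)·e^(e^(1/3))·(x - 1/3) + (e^(4/3)·e^(e^(1/3))/2 + e^(5/3)·e^(e^(1/3))/2)·(x - 1/3)^2 + (e^(4/3)·e^(e^(1/3))/6 + e^(2)·e^(e^(1/3))/6 + e^(5/3)·e^(e^(1/3))/2)·(x - 1/3)^3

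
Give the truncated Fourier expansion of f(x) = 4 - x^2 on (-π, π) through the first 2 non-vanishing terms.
4·cos(x) - π^2/3 + 4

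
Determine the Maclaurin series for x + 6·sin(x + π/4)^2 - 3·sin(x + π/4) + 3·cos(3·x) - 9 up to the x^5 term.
x^5·(4/5 - √(2)/80) + x^4·(81/8 - √(2)/16) + x^3·(-4 + √(2)/4) + x^2·(-27/2 + 3·√(2)/4) + x·(7 - 3·√(2)/2) - 3 - 3·√(2)/2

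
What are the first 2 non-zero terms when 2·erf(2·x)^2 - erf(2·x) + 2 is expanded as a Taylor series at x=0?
-4·x/√(π) + 2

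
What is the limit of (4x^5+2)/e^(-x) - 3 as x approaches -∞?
The quotient is an ∞/∞ indeterminate form as x → -∞.
Compare growth rates of the dominant terms (exponentials ≫ polynomials ≫ logarithms), or apply L'Hôpital's rule; the quotient → 0.
Adding the constant: 0 - 3 = -3. Limit = -3.

Final answer: -3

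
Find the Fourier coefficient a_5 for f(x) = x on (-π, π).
a_5 = (1/π) ∫_{-π}^{π} f(x)·cos(5x) dx.
Evaluate the integral (use parity and integration by parts as needed): a_5 = 0.

Final answer: 0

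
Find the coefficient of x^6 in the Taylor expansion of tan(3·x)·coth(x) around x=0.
Expand to order 6: tan(3·x)·coth(x) = 8104·x^6/63 + 106·x^4/3 + 10·x^2 + 3 + O(x^7).
The coefficient of x^6 is 8104/63.

Final answer: 8104/63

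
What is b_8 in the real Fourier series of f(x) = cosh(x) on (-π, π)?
b_8 = (1/π) ∫_{-π}^{π} f(x)·sin(8x) dx.
Evaluate the integral (use parity and integration by parts as needed): b_8 = 0.

Final answer: 0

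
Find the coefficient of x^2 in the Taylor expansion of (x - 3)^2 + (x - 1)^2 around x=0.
Expand to order 2: (x - 3)^2 + (x - 1)^2 = 2·x^2 - 8·x + 10 + O(x^3).
The coefficient of x^2 is 2.

Final answer: 2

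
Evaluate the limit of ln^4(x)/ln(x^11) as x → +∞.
This is an ∞/∞ indeterminate form as x → +∞.
Write ln(x^11) = 11·ln(x), reducing the quotient to ln^3(x)/11 → ∞.
Limit = ∞.

Final answer: ∞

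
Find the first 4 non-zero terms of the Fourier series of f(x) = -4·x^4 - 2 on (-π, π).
(-192 + 32·π^2)·cos(x) + (12 - 8·π^2)·cos(2·x) + (-64/27 + 32·π^2/9)·cos(3·x) - 4·π^4/5 - 2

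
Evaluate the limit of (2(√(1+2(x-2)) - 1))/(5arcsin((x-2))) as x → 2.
Both numerator and denominator → 0 as x → 2; this is a 0/0 indeterminate form.
Expand each to leading order near x = 2: numerator ~ 2·(x - 2), denominator ~ 5·(x - 2).
The limit of the ratio is 2/5.

Final answer: 2/5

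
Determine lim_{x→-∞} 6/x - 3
Evaluate the dominant behaviour as x → -∞; each term tends to a finite value or vanishes.
Limit = -3.

Final answer: -3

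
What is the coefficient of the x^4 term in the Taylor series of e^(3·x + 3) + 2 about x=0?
Expand to order 4: e^(3·x + 3) + 2 = 27·x^4·e^(3)/8 + 9·x^3·e^(3)/2 + 9·x^2·e^(3)/2 + 3·x·e^(3) + 2 + e^(3) + O(x^5).
The coefficient of x^4 is 27·e^(3)/8.

Final answer: 27·e^(3)/8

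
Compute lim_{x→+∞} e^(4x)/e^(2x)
This is an ∞/∞ indeterminate form as x → +∞.
Rewrite e^(4x)/e^(2x) = e^((4−2)x) = e^(2x); the exponent coefficient is 2 > 0 so e^(2x) → ∞.
Limit = ∞.

Final answer: ∞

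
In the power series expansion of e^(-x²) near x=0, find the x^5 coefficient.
Expand to order 5: e^(-x²) = x^4/2 - x^2 + 1 + O(x^6).
The coefficient of x^5 is 0.

Final answer: 0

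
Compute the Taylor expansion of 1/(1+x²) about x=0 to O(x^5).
x^4 - x^2 + 1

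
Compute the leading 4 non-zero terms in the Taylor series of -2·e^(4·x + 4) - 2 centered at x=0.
-64·x^3·e^(4)/3 - 16·x^2·e^(4) - 8·x·e^(4) - 2·e^(4) - 2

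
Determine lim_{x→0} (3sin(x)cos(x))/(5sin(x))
Both numerator and denominator → 0 as x → 0; this is a 0/0 indeterminate form.
Expand each to leading order near x = 0: numerator ~ 3·x, denominator ~ 5·x.
The limit of the ratio is 3/5.

Final answer: 3/5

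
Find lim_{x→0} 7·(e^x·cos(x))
Direct substitution at x = 0 gives 7.

Final answer: 7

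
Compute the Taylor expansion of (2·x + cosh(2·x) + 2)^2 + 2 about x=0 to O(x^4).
8·x^3 + 16·x^2 + 12·x + 11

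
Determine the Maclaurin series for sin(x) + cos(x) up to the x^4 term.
x^4/24 - x^3/6 - x^2/2 + x + 1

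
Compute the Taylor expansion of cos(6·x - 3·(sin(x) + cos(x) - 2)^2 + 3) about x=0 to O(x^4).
72·x^3 - 72·x^2 + 1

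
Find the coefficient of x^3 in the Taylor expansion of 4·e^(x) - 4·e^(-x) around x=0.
Expand to order 3: 4·e^(x) - 4·e^(-x) = 4·x^3/3 + 8·x + O(x^4).
The coefficient of x^3 is 4/3.

Final answer: 4/3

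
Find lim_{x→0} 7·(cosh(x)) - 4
Direct substitution at x = 0 gives 3.

Final answer: 3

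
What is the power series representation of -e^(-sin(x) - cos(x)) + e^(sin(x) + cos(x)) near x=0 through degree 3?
x^3·(-e/2 + e^(-1)/2) - x^2·e^(-1) + x·(e^(-1) + e) - e^(-1) + e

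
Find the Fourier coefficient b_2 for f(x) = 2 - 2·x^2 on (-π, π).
b_2 = (1/π) ∫_{-π}^{π} f(x)·sin(2x) dx.
Evaluate the integral (use parity and integration by parts as needed): b_2 = 0.

Final answer: 0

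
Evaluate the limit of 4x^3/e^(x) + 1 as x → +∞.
The quotient is an ∞/∞ indeterminate form as x → +∞.
The exponential denominator e^(x) dominates the polynomial numerator (e^x ≫ x^3 as x → ∞), so the quotient → 0.
Adding the constant: 0 + 1 = 1. Limit = 1.

Final answer: 1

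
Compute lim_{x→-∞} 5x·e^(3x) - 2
The product is a 0·∞ indeterminate form at x → -∞.
Rewrite the product as 5x / e^(-3x) (an ∞/∞ form) and apply L'Hôpital, or use the standard hierarchy e^(3|x|) ≫ |x| as x → -∞.
The indeterminate product → 0, so the limit = -2.

Final answer: -2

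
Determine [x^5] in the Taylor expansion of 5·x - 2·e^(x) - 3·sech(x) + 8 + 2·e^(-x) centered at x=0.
Expand to order 5: 5·x - 2·e^(x) - 3·sech(x) + 8 + 2·e^(-x) = -x^5/30 - 5·x^4/8 - 2·x^3/3 + 3·x^2/2 + x + 5 + O(x^6).
The coefficient of x^5 is -1/30.

Final answer: -1/30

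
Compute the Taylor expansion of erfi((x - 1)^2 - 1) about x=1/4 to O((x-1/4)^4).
-erfi(7/16) - 3·e^(49/256)·(x - 1/4)/√(π) + e^(49/256)·(x - 1/4)^2/(32·√(π)) - 249·e^(49/256)·(x - 1/4)^3/(512·√(π))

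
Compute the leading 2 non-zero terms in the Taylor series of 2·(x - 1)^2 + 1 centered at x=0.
3 - 4·x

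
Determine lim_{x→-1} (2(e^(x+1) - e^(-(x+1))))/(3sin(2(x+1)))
Both numerator and denominator → 0 as x → -1; this is a 0/0 indeterminate form.
Expand each to leading order near x = -1: numerator ~ 4·(x + 1), denominator ~ 6·(x + 1).
The limit of the ratio is 2/3.

Final answer: 2/3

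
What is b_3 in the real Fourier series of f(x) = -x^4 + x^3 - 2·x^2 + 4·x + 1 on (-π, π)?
b_3 = (1/π) ∫_{-π}^{π} f(x)·sin(3x) dx.
Evaluate the integral (use parity and integration by parts as needed): b_3 = 20/9 + 2·π^2/3.

Final answer: 20/9 + 2·π^2/3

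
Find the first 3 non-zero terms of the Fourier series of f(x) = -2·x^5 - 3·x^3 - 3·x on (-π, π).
(-450 - 4·π^4 + 74·π^2)·sin(x) + (-7·π^2 + 27/2 + 2·π^4)·sin(2·x) + (-4·π^4/3 - 214/81 + 26·π^2/27)·sin(3·x)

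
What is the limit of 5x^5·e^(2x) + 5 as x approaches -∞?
The product is a 0·∞ indeterminate form at x → -∞.
Rewrite the product as 5x^5 / e^(-2x) (an ∞/∞ form) and apply L'Hôpital, or use the standard hierarchy e^(2|x|) ≫ |x^5| as x → -∞.
The indeterminate product → 0, so the limit = 5.

Final answer: 5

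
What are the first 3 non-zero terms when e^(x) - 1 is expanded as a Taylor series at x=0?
x^3/6 + x^2/2 + x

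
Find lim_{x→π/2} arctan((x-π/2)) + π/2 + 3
Direct substitution at x = π/2 gives π/2 + 3.

Final answer: π/2 + 3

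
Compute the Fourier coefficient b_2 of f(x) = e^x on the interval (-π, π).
b_2 = (1/π) ∫_{-π}^{π} f(x)·sin(2x) dx.
Evaluate the integral (use parity and integration by parts as needed): b_2 = (2 - 2·e^(2·π))·e^(-π)/(5·π).

Final answer: (2 - 2·e^(2·π))·e^(-π)/(5·π)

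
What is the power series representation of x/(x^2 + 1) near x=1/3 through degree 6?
3/10 + 18·(x - 1/3)/25 - 351·(x - 1/3)^2/500 - 567·(x - 1/3)^3/2500 + 19197·(x - 1/3)^4/25000 - 8019·(x - 1/3)^5/31250 - 671409·(x - 1/3)^6/1250000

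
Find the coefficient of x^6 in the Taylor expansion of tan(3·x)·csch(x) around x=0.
Expand to order 6: tan(3·x)·csch(x) = 568499·x^6/5040 + 743·x^4/24 + 17·x^2/2 + 3 + O(x^7).
The coefficient of x^6 is 568499/5040.

Final answer: 568499/5040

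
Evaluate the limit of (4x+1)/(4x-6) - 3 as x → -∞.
Evaluate the dominant behaviour as x → -∞; each term tends to a finite value or vanishes.
Limit = -2.

Final answer: -2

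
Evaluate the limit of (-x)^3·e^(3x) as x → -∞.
This is a 0·∞ indeterminate form at x → -∞.
Rewrite the product as (-x)^3 / e^(-3x) (an ∞/∞ form) and apply L'Hôpital, or use the standard hierarchy e^(3|x|) ≫ |(-x)^3| as x → -∞.
The indeterminate product → 0, so the limit = 0.

Final answer: 0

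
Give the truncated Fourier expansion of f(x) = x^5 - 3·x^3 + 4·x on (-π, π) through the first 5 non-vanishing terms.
(-46·π^2 + 2·π^4 + 284)·sin(x) + (-π^4 - 16 + 8·π^2)·sin(2·x) + (-94·π^2/27 + 404/81 + 2·π^4/3)·sin(3·x) + (-π^4/2 - 179/64 + 17·π^2/8)·sin(4·x) + (-38·π^2/25 + 1228/625 + 2·π^4/5)·sin(5·x)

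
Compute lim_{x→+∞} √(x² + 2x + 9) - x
This is an ∞ − ∞ indeterminate form.
Multiply and divide by the conjugate √(x²+2x + 9) + x; the x² terms cancel, leaving (2x + 9)/(√(x²+2x + 9)+x) → 2/2 = 1.
Limit = 1.

Final answer: 1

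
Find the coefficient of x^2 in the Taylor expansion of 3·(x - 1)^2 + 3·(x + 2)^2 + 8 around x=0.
Expand to order 2: 3·(x - 1)^2 + 3·(x + 2)^2 + 8 = 6·x^2 + 6·x + 23 + O(x^3).
The coefficient of x^2 is 6.

Final answer: 6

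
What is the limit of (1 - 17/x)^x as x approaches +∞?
As x → +∞: this is the defining limit (1 - 17/x)^x → e^(-17).
Limit = e^(-17).

Final answer: e^(-17)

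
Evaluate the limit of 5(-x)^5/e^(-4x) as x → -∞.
This is an ∞/∞ indeterminate form as x → -∞.
Compare growth rates of the dominant terms (exponentials ≫ polynomials ≫ logarithms), or apply L'Hôpital's rule; the quotient → 0.
Limit = 0.

Final answer: 0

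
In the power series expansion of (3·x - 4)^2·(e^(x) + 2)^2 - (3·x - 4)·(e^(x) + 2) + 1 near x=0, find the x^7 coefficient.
Expand to order 7: (3·x - 4)^2·(e^(x) + 2)^2 - (3·x - 4)·(e^(x) + 2) + 1 = 4279·x^7/5040 + 43·x^6/24 + 65·x^5/24 + x^4 - 65·x^3/6 - 125·x + 157 + O(x^8).
The coefficient of x^7 is 4279/5040.

Final answer: 4279/5040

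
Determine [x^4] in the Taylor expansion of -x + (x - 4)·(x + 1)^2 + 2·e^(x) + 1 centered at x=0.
Expand to order 4: -x + (x - 4)·(x + 1)^2 + 2·e^(x) + 1 = x^4/12 + 4·x^3/3 - x^2 - 6·x - 1 + O(x^5).
The coefficient of x^4 is 1/12.

Final answer: 1/12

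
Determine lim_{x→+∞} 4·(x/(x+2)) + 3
Evaluate the dominant behaviour as x → +∞; each term tends to a finite value or vanishes.
Limit = 7.

Final answer: 7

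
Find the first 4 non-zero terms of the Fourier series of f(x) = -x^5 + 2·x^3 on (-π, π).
(-264 - 2·π^4 + 44·π^2)·sin(x) + (-7·π^2 + 21/2 + π^4)·sin(2·x) + (-2·π^4/3 - 152/81 + 76·π^2/27)·sin(3·x) + (-13·π^2/8 + 39/64 + π^4/2)·sin(4·x)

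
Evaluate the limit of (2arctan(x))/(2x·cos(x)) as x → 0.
Both numerator and denominator → 0 as x → 0; this is a 0/0 indeterminate form.
Expand each to leading order near x = 0: numerator ~ 2·x, denominator ~ 2·x.
The limit of the ratio is 1.

Final answer: 1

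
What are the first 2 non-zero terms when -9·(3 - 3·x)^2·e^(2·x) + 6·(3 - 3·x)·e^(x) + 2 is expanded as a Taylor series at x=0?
72·x^2 - 61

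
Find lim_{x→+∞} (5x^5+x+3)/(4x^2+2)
This is an ∞/∞ indeterminate form as x → +∞.
Divide numerator and denominator by x^5 and let the lower-order terms vanish; the numerator's degree 5 exceeds the denominator's degree 2, so the quotient diverges.
Limit = ∞.

Final answer: ∞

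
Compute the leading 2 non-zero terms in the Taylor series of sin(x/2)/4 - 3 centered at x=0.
x/8 - 3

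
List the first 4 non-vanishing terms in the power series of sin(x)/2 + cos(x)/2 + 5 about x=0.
-x^3/12 - x^2/4 + x/2 + 11/2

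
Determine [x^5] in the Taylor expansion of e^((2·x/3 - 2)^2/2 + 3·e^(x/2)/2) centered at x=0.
Expand to order 5: e^((2·x/3 - 2)^2/2 + 3·e^(x/2)/2) = -1398863·x^5·e^(7/2)/29859840 + 71737·x^4·e^(7/2)/497664 - 2497·x^3·e^(7/2)/10368 + 167·x^2·e^(7/2)/288 - 7·x·e^(7/2)/12 + e^(7/2) + O(x^6).
The coefficient of x^5 is -1398863·e^(7/2)/29859840.

Final answer: -1398863·e^(7/2)/29859840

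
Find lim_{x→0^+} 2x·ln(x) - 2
The product is a 0·∞ indeterminate form at x → 0⁺.
Rewrite the product as 2·ln(x) / x^(-1) and apply L'Hôpital, or use the standard hierarchy x^(-1) ≫ |ln x| as x → 0⁺.
The indeterminate product → 0, so the limit = -2.

Final answer: -2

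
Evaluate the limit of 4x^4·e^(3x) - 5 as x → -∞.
The product is a 0·∞ indeterminate form at x → -∞.
Rewrite the product as 4x^4 / e^(-3x) (an ∞/∞ form) and apply L'Hôpital, or use the standard hierarchy e^(3|x|) ≫ |x^4| as x → -∞.
The indeterminate product → 0, so the limit = -5.

Final answer: -5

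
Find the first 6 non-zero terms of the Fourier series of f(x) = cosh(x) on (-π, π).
-cos(x)·sinh(π)/π + 2·cos(2·x)·sinh(π)/(5·π) - cos(3·x)·sinh(π)/(5·π) + 2·cos(4·x)·sinh(π)/(17·π) - cos(5·x)·sinh(π)/(13·π) + sinh(π)/π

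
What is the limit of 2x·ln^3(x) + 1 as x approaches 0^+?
The product is a 0·∞ indeterminate form at x → 0⁺.
Rewrite the product as 2·ln^3(x) / x^(-1) and apply L'Hôpital, or use the standard hierarchy x^(-1) ≫ |ln x|^3 as x → 0⁺.
The indeterminate product → 0, so the limit = 1.

Final answer: 1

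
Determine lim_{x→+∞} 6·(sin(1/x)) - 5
Evaluate the dominant behaviour as x → +∞; each term tends to a finite value or vanishes.
Limit = -5.

Final answer: -5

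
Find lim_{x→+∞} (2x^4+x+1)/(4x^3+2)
This is an ∞/∞ indeterminate form as x → +∞.
Divide numerator and denominator by x^4 and let the lower-order terms vanish; the numerator's degree 4 exceeds the denominator's degree 3, so the quotient diverges.
Limit = ∞.

Final answer: ∞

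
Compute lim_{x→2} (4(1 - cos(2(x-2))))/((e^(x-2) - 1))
Both numerator and denominator → 0 as x → 2; this is a 0/0 indeterminate form.
Expand each to leading order near x = 2: numerator ~ 8·(x - 2)^2, denominator ~ (x - 2).
The limit of the ratio is 0.

Final answer: 0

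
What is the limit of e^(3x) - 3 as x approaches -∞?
Evaluate the dominant behaviour as x → -∞; each term tends to a finite value or vanishes.
Limit = -3.

Final answer: -3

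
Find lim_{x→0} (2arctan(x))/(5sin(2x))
Both numerator and denominator → 0 as x → 0; this is a 0/0 indeterminate form.
Expand each to leading order near x = 0: numerator ~ 2·x, denominator ~ 10·x.
The limit of the ratio is 1/5.

Final answer: 1/5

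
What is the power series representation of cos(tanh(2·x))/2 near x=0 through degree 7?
-118·x^6/15 + 3·x^4 - x^2 + 1/2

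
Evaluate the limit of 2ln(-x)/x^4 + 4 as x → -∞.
The quotient is an ∞/∞ indeterminate form as x → -∞.
Compare growth rates of the dominant terms (exponentials ≫ polynomials ≫ logarithms), or apply L'Hôpital's rule; the quotient → 0.
Adding the constant: 0 + 4 = 4. Limit = 4.

Final answer: 4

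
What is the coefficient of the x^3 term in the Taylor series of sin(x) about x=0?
Expand to order 3: sin(x) = -x^3/6 + x + O(x^4).
The coefficient of x^3 is -1/6.

Final answer: -1/6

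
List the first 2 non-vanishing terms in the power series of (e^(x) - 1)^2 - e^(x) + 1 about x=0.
x^2/2 - x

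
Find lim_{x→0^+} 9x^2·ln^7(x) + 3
The product is a 0·∞ indeterminate form at x → 0⁺.
Rewrite the product as 9·ln^7(x) / x^(-2) and apply L'Hôpital, or use the standard hierarchy x^(-2) ≫ |ln x|^7 as x → 0⁺.
The indeterminate product → 0, so the limit = 3.

Final answer: 3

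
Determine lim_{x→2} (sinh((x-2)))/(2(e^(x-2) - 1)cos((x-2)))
Both numerator and denominator → 0 as x → 2; this is a 0/0 indeterminate form.
Expand each to leading order near x = 2: numerator ~ (x - 2), denominator ~ 2·(x - 2).
The limit of the ratio is 1/2.

Final answer: 1/2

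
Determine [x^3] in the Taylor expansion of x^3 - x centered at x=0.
Expand to order 3: x^3 - x = x^3 - x + O(x^4).
The coefficient of x^3 is 1.

Final answer: 1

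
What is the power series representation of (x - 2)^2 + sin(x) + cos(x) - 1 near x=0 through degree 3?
-x^3/6 + x^2/2 - 3·x + 4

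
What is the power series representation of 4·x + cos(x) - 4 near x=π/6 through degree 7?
-4 + √(3)/2 + 2·π/3 + 7·(x - π/6)/2 - √(3)·(x - π/6)^2/4 + (x - π/6)^3/12 + √(3)·(x - π/6)^4/48 - (x - π/6)^5/240 - √(3)·(x - π/6)^6/1440 + (x - π/6)^7/10080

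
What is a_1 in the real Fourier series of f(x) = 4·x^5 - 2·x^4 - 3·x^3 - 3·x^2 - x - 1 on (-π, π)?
a_1 = (1/π) ∫_{-π}^{π} f(x)·cos(1x) dx.
Evaluate the integral (use parity and integration by parts as needed): a_1 = -84 + 16·π^2.

Final answer: -84 + 16·π^2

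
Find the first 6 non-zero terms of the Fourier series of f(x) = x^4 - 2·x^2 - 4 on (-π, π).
(56 - 8·π^2)·cos(x) + (-5 + 2·π^2)·cos(2·x) + (40/27 - 8·π^2/9)·cos(3·x) + (-11/16 + π^2/2)·cos(4·x) + (248/625 - 8·π^2/25)·cos(5·x) - 2·π^2/3 - 4 + π^4/5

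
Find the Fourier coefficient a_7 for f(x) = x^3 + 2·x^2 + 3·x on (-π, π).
a_7 = (1/π) ∫_{-π}^{π} f(x)·cos(7x) dx.
Evaluate the integral (use parity and integration by parts as needed): a_7 = -8/49.

Final answer: -8/49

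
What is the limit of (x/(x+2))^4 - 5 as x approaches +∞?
As x → +∞: x/(x+2) = 1/(1 + 2/x) → 1, and the 4th power of a limit-1 base also → 1; with the additive constant, 1 - 5 = -4.
Limit = -4.

Final answer: -4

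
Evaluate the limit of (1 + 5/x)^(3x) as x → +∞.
As x → +∞: write (1 + 5/x)^(3x) = ((1 + 5/x)^x)^3 → (e^5)^3 = e^15.
Limit = e^(15).

Final answer: e^(15)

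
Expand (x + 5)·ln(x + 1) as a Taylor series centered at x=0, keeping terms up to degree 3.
7·x^3/6 - 3·x^2/2 + 5·x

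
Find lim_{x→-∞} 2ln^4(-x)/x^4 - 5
The quotient is an ∞/∞ indeterminate form as x → -∞.
Compare growth rates of the dominant terms (exponentials ≫ polynomials ≫ logarithms), or apply L'Hôpital's rule; the quotient → 0.
Adding the constant: 0 - 5 = -5. Limit = -5.

Final answer: -5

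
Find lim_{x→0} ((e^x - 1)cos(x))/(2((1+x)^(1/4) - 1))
Both numerator and denominator → 0 as x → 0; this is a 0/0 indeterminate form.
Expand each to leading order near x = 0: numerator ~ x, denominator ~ x/2.
The limit of the ratio is 2.

Final answer: 2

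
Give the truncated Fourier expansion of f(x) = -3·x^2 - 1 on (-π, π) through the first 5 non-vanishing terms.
12·cos(x) - 3·cos(2·x) + 4·cos(3·x)/3 - 3·cos(4·x)/4 - π^2 - 1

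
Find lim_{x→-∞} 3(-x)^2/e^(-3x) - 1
The quotient is an ∞/∞ indeterminate form as x → -∞.
Compare growth rates of the dominant terms (exponentials ≫ polynomials ≫ logarithms), or apply L'Hôpital's rule; the quotient → 0.
Adding the constant: 0 - 1 = -1. Limit = -1.

Final answer: -1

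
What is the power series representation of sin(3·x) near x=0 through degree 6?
81·x^5/40 - 9·x^3/2 + 3·x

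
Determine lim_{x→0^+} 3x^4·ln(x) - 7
The product is a 0·∞ indeterminate form at x → 0⁺.
Rewrite the product as 3·ln(x) / x^(-4) and apply L'Hôpital, or use the standard hierarchy x^(-4) ≫ |ln x| as x → 0⁺.
The indeterminate product → 0, so the limit = -7.

Final answer: -7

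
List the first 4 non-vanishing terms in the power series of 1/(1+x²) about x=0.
-x^6 + x^4 - x^2 + 1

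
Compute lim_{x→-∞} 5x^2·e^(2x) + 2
The product is a 0·∞ indeterminate form at x → -∞.
Rewrite the product as 5x^2 / e^(-2x) (an ∞/∞ form) and apply L'Hôpital, or use the standard hierarchy e^(2|x|) ≫ |x^2| as x → -∞.
The indeterminate product → 0, so the limit = 2.

Final answer: 2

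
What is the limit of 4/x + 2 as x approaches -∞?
Evaluate the dominant behaviour as x → -∞; each term tends to a finite value or vanishes.
Limit = 2.

Final answer: 2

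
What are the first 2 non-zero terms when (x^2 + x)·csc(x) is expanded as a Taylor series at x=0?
x + 1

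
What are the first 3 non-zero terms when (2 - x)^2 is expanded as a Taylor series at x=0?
x^2 - 4·x + 4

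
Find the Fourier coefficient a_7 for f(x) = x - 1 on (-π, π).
a_7 = (1/π) ∫_{-π}^{π} f(x)·cos(7x) dx.
Evaluate the integral (use parity and integration by parts as needed): a_7 = 0.

Final answer: 0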